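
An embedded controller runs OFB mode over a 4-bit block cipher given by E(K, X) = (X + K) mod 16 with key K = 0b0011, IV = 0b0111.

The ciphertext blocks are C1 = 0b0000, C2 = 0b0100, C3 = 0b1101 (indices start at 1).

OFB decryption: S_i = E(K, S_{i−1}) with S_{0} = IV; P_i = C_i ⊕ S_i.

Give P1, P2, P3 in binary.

P1: S = E(K, 0b0111) = 0b1010; 0b0000 ⊕ 0b1010 = 0b1010.
P2: S = E(K, 0b1010) = 0b1101; 0b0100 ⊕ 0b1101 = 0b1001.
P3: S = E(K, 0b1101) = 0b0000; 0b1101 ⊕ 0b0000 = 0b1101.

P1 = 0b1010, P2 = 0b1001, P3 = 0b1101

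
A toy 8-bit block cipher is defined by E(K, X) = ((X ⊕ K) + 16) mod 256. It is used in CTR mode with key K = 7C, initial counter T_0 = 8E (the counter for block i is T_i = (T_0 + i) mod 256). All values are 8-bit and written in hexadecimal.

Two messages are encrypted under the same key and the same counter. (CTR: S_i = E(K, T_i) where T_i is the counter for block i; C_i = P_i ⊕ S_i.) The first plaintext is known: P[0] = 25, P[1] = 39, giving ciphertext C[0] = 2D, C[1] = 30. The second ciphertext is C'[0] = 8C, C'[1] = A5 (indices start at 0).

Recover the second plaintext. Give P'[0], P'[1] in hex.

P'[0] = 84, P'[1] = AC

In CTR with a reused counter, both messages share the same keystream S_i, so C_i ⊕ C'_i = P_i ⊕ P'_i and thus P'_i = P_i ⊕ C_i ⊕ C'_i.
P'[0]: 25 ⊕ 2D ⊕ 8C = 84.
P'[1]: 39 ⊕ 30 ⊕ A5 = AC.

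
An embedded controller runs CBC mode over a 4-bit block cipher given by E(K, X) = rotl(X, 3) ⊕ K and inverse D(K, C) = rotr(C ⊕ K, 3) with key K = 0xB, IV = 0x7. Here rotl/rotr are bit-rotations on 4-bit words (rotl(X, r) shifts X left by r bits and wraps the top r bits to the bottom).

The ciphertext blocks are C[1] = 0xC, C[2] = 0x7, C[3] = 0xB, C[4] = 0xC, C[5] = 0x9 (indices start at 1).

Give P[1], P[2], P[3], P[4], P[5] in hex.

P[1] = 0x9, P[2] = 0x5, P[3] = 0x7, P[4] = 0x5, P[5] = 0x8

CBC decryption: P_i = D(K, C_i) ⊕ C_{i−1}, with C_{0} = IV.
P[1]: D(K, 0xC) = 0xE; 0xE ⊕ 0x7 = 0x9.
P[2]: D(K, 0x7) = 0x9; 0x9 ⊕ 0xC = 0x5.
P[3]: D(K, 0xB) = 0x0; 0x0 ⊕ 0x7 = 0x7.
P[4]: D(K, 0xC) = 0xE; 0xE ⊕ 0xB = 0x5.
P[5]: D(K, 0x9) = 0x4; 0x4 ⊕ 0xC = 0x8.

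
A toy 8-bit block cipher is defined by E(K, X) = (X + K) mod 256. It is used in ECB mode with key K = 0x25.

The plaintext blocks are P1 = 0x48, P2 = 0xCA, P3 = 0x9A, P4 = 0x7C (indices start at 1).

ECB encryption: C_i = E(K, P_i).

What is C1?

C1: E(K, 0x48) = 0x6D.

C1 = 0x6D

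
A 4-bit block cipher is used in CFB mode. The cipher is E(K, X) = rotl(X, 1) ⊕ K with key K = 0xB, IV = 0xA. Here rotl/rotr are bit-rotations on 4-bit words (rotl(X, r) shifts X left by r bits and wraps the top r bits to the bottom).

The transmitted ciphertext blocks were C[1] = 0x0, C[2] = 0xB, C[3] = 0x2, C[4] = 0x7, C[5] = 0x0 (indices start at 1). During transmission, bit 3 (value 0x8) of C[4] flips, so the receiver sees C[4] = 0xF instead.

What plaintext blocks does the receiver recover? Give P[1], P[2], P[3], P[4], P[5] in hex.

P[1] = 0xE, P[2] = 0x0, P[3] = 0xE, P[4] = 0x0, P[5] = 0x4

CFB decryption: P_i = C_i ⊕ E(K, C_{i−1}), with C_{0} = IV.
Only C[4] changed, to 0xF. In CFB, a change in C_i flips the same bit in P_i and garbles P_{i+1}. Decrypting the received ciphertext:
P[1]: E(K, 0xA) = 0xE; 0x0 ⊕ 0xE = 0xE.
P[2]: E(K, 0x0) = 0xB; 0xB ⊕ 0xB = 0x0.
P[3]: E(K, 0xB) = 0xC; 0x2 ⊕ 0xC = 0xE.
P[4]: E(K, 0x2) = 0xF; 0xF ⊕ 0xF = 0x0.
P[5]: E(K, 0xF) = 0x4; 0x0 ⊕ 0x4 = 0x4.
Blocks that differ from the original plaintext: P[4], P[5].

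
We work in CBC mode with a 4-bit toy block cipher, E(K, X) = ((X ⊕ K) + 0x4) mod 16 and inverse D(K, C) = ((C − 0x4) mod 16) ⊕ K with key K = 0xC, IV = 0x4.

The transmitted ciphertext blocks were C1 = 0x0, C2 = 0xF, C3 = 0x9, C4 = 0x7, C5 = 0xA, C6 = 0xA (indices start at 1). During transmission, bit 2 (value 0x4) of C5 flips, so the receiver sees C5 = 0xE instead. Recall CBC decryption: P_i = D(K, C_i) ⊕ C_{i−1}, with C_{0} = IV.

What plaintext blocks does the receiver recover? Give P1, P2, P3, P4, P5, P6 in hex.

Only C5 changed, to 0xE. In CBC, a change in C_i garbles P_i and flips the same bit in P_{i+1}. Decrypting the received ciphertext:
P1: D(K, 0x0) = 0x0; 0x0 ⊕ 0x4 = 0x4.
P2: D(K, 0xF) = 0x7; 0x7 ⊕ 0x0 = 0x7.
P3: D(K, 0x9) = 0x9; 0x9 ⊕ 0xF = 0x6.
P4: D(K, 0x7) = 0xF; 0xF ⊕ 0x9 = 0x6.
P5: D(K, 0xE) = 0x6; 0x6 ⊕ 0x7 = 0x1.
P6: D(K, 0xA) = 0xA; 0xA ⊕ 0xE = 0x4.
Blocks that differ from the original plaintext: P5, P6.

P1 = 0x4, P2 = 0x7, P3 = 0x6, P4 = 0x6, P5 = 0x1, P6 = 0x4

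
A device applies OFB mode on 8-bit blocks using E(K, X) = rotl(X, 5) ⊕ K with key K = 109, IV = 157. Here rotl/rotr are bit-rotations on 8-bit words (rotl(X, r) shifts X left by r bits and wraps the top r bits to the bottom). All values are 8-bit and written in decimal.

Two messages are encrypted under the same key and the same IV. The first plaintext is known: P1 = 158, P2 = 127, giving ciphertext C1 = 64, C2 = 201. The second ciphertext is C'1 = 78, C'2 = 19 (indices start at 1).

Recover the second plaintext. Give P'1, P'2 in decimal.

P'1 = 144, P'2 = 165

In OFB with a reused IV, both messages share the same keystream S_i, so C_i ⊕ C'_i = P_i ⊕ P'_i and thus P'_i = P_i ⊕ C_i ⊕ C'_i.
P'1: 158 ⊕ 64 ⊕ 78 = 144.
P'2: 127 ⊕ 201 ⊕ 19 = 165.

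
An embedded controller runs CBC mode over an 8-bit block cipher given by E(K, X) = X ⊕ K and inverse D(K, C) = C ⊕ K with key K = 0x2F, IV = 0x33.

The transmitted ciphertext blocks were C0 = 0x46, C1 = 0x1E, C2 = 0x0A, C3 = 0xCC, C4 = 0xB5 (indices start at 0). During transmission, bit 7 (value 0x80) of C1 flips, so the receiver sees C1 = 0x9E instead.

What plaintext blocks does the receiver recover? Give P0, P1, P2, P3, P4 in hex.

P0 = 0x5A, P1 = 0xF7, P2 = 0xBB, P3 = 0xE9, P4 = 0x56

CBC decryption: P_i = D(K, C_i) ⊕ C_{i−1}, with C_{−1} = IV.
Only C1 changed, to 0x9E. In CBC, a change in C_i garbles P_i and flips the same bit in P_{i+1}. Decrypting the received ciphertext:
P0: D(K, 0x46) = 0x69; 0x69 ⊕ 0x33 = 0x5A.
P1: D(K, 0x9E) = 0xB1; 0xB1 ⊕ 0x46 = 0xF7.
P2: D(K, 0x0A) = 0x25; 0x25 ⊕ 0x9E = 0xBB.
P3: D(K, 0xCC) = 0xE3; 0xE3 ⊕ 0x0A = 0xE9.
P4: D(K, 0xB5) = 0x9A; 0x9A ⊕ 0xCC = 0x56.
Blocks that differ from the original plaintext: P1, P2.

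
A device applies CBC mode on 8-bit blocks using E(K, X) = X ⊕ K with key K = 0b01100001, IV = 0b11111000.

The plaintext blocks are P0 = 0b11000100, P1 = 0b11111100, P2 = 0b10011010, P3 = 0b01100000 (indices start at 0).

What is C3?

CBC encryption: C_i = E(K, P_i ⊕ C_{i−1}), with C_{−1} = IV.
C0: P0 ⊕ 0b11111000 = 0b00111100; E(K, 0b00111100) = 0b01011101.
C1: P1 ⊕ 0b01011101 = 0b10100001; E(K, 0b10100001) = 0b11000000.
C2: P2 ⊕ 0b11000000 = 0b01011010; E(K, 0b01011010) = 0b00111011.
C3: P3 ⊕ 0b00111011 = 0b01011011; E(K, 0b01011011) = 0b00111010.

C3 = 0b00111010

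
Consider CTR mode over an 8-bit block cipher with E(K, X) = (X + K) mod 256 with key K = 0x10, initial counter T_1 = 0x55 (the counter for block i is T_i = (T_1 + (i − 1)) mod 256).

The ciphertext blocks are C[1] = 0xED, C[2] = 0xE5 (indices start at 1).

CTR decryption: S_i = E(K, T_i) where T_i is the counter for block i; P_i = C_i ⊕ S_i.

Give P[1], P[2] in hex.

P[1] = 0x88, P[2] = 0x83

P[1]: T = 0x55, S = E(K, T) = 0x65; 0xED ⊕ 0x65 = 0x88.
P[2]: T = 0x56, S = E(K, T) = 0x66; 0xE5 ⊕ 0x66 = 0x83.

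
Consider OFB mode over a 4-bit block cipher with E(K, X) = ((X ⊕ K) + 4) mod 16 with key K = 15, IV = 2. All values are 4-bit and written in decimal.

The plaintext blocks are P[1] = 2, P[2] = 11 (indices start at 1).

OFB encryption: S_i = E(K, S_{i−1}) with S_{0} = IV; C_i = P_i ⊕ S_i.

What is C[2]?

C[1]: S = E(K, 2) = 1; 2 ⊕ 1 = 3.
C[2]: S = E(K, 1) = 2; 11 ⊕ 2 = 9.

C[2] = 9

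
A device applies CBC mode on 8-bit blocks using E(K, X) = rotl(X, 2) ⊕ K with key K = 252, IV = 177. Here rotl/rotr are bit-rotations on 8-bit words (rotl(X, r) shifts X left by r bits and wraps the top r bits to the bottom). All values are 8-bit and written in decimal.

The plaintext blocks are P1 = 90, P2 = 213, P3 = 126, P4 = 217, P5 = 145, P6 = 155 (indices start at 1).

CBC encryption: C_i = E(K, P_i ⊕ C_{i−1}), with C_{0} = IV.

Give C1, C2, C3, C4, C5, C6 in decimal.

C1: P1 ⊕ 177 = 235; E(K, 235) = 83.
C2: P2 ⊕ 83 = 134; E(K, 134) = 230.
C3: P3 ⊕ 230 = 152; E(K, 152) = 158.
C4: P4 ⊕ 158 = 71; E(K, 71) = 225.
C5: P5 ⊕ 225 = 112; E(K, 112) = 61.
C6: P6 ⊕ 61 = 166; E(K, 166) = 102.

C1 = 83, C2 = 230, C3 = 158, C4 = 225, C5 = 61, C6 = 102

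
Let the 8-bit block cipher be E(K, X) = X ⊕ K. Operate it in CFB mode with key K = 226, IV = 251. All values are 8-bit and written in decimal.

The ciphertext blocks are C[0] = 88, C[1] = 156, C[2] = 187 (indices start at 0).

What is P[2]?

CFB decryption: P_i = C_i ⊕ E(K, C_{i−1}), with C_{−1} = IV.
P[2]: E(K, 156) = 126; 187 ⊕ 126 = 197.

P[2] = 197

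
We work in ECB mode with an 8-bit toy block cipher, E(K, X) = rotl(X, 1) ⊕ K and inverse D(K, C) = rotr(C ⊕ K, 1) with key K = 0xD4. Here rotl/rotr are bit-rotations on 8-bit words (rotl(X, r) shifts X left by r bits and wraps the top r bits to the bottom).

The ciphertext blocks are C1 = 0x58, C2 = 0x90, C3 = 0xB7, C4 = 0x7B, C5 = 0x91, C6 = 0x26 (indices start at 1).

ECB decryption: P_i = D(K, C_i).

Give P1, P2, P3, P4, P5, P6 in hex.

P1: D(K, 0x58) = 0x46.
P2: D(K, 0x90) = 0x22.
P3: D(K, 0xB7) = 0xB1.
P4: D(K, 0x7B) = 0xD7.
P5: D(K, 0x91) = 0xA2.
P6: D(K, 0x26) = 0x79.

P1 = 0x46, P2 = 0x22, P3 = 0xB1, P4 = 0xD7, P5 = 0xA2, P6 = 0x79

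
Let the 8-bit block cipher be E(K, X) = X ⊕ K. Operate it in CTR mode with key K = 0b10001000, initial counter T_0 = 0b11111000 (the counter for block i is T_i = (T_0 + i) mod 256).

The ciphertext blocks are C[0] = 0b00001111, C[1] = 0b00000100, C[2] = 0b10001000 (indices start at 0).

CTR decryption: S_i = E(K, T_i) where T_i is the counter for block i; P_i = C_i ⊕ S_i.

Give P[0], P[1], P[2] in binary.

P[0]: T = 0b11111000, S = E(K, T) = 0b01110000; 0b00001111 ⊕ 0b01110000 = 0b01111111.
P[1]: T = 0b11111001, S = E(K, T) = 0b01110001; 0b00000100 ⊕ 0b01110001 = 0b01110101.
P[2]: T = 0b11111010, S = E(K, T) = 0b01110010; 0b10001000 ⊕ 0b01110010 = 0b11111010.

P[0] = 0b01111111, P[1] = 0b01110101, P[2] = 0b11111010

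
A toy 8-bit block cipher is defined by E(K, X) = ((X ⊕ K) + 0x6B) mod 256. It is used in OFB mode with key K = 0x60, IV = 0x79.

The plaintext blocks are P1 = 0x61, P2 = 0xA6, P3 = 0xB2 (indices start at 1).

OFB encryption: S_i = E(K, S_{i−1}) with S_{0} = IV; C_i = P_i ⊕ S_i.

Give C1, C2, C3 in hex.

C1: S = E(K, 0x79) = 0x84; 0x61 ⊕ 0x84 = 0xE5.
C2: S = E(K, 0x84) = 0x4F; 0xA6 ⊕ 0x4F = 0xE9.
C3: S = E(K, 0x4F) = 0x9A; 0xB2 ⊕ 0x9A = 0x28.

C1 = 0xE5, C2 = 0xE9, C3 = 0x28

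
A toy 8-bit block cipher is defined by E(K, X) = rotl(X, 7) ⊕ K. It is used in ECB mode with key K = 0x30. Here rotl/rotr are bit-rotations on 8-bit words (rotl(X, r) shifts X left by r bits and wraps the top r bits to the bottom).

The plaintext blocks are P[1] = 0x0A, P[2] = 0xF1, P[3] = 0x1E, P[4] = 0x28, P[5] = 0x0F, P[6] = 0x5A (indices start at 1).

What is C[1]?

C[1] = 0x35

ECB encryption: C_i = E(K, P_i).
C[1]: E(K, 0x0A) = 0x35.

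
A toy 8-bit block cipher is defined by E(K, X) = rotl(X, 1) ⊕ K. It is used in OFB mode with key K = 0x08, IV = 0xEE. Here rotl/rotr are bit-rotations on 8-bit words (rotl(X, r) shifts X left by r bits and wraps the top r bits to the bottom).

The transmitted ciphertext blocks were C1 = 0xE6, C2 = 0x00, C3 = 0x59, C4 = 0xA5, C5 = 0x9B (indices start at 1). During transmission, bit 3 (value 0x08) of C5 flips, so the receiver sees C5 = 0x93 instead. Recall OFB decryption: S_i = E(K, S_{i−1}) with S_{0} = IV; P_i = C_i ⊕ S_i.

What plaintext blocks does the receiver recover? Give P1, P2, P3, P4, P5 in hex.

P1 = 0x33, P2 = 0xA3, P3 = 0x16, P4 = 0x33, P5 = 0xB6

Only C5 changed, to 0x93. In OFB, a change in C_i flips the same bit in P_i only; the keystream is unaffected. Decrypting the received ciphertext:
P1: S = E(K, 0xEE) = 0xD5; 0xE6 ⊕ 0xD5 = 0x33.
P2: S = E(K, 0xD5) = 0xA3; 0x00 ⊕ 0xA3 = 0xA3.
P3: S = E(K, 0xA3) = 0x4F; 0x59 ⊕ 0x4F = 0x16.
P4: S = E(K, 0x4F) = 0x96; 0xA5 ⊕ 0x96 = 0x33.
P5: S = E(K, 0x96) = 0x25; 0x93 ⊕ 0x25 = 0xB6.
Blocks that differ from the original plaintext: P5.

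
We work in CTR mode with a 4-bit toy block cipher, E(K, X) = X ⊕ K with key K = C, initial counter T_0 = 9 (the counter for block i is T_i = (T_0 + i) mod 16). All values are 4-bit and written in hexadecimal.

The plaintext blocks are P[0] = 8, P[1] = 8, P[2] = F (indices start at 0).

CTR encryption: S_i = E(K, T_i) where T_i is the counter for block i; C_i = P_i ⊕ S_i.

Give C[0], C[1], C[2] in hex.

C[0]: T = 9, S = E(K, T) = 5; 8 ⊕ 5 = D.
C[1]: T = A, S = E(K, T) = 6; 8 ⊕ 6 = E.
C[2]: T = B, S = E(K, T) = 7; F ⊕ 7 = 8.

C[0] = D, C[1] = E, C[2] = 8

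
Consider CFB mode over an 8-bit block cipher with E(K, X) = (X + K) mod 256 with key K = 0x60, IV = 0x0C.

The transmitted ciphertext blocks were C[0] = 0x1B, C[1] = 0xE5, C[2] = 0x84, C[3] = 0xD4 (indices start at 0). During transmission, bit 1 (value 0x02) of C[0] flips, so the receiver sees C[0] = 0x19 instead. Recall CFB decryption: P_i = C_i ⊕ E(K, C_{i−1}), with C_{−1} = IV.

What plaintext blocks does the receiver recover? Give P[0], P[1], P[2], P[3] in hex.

Only C[0] changed, to 0x19. In CFB, a change in C_i flips the same bit in P_i and garbles P_{i+1}. Decrypting the received ciphertext:
P[0]: E(K, 0x0C) = 0x6C; 0x19 ⊕ 0x6C = 0x75.
P[1]: E(K, 0x19) = 0x79; 0xE5 ⊕ 0x79 = 0x9C.
P[2]: E(K, 0xE5) = 0x45; 0x84 ⊕ 0x45 = 0xC1.
P[3]: E(K, 0x84) = 0xE4; 0xD4 ⊕ 0xE4 = 0x30.
Blocks that differ from the original plaintext: P[0], P[1].

P[0] = 0x75, P[1] = 0x9C, P[2] = 0xC1, P[3] = 0x30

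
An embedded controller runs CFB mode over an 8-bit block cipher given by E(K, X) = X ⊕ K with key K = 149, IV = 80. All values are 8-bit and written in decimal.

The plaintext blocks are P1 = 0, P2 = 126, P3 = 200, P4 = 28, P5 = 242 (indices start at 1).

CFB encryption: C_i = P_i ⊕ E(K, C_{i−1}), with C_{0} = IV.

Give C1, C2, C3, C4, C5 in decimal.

C1 = 197, C2 = 46, C3 = 115, C4 = 250, C5 = 157

C1: E(K, 80) = 197; 0 ⊕ 197 = 197.
C2: E(K, 197) = 80; 126 ⊕ 80 = 46.
C3: E(K, 46) = 187; 200 ⊕ 187 = 115.
C4: E(K, 115) = 230; 28 ⊕ 230 = 250.
C5: E(K, 250) = 111; 242 ⊕ 111 = 157.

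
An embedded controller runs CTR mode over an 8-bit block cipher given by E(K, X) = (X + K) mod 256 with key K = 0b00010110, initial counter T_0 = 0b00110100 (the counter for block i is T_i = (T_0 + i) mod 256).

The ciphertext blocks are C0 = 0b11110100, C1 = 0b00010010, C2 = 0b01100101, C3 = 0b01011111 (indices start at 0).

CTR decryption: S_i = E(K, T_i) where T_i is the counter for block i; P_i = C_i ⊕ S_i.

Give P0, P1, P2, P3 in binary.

P0: T = 0b00110100, S = E(K, T) = 0b01001010; 0b11110100 ⊕ 0b01001010 = 0b10111110.
P1: T = 0b00110101, S = E(K, T) = 0b01001011; 0b00010010 ⊕ 0b01001011 = 0b01011001.
P2: T = 0b00110110, S = E(K, T) = 0b01001100; 0b01100101 ⊕ 0b01001100 = 0b00101001.
P3: T = 0b00110111, S = E(K, T) = 0b01001101; 0b01011111 ⊕ 0b01001101 = 0b00010010.

P0 = 0b10111110, P1 = 0b01011001, P2 = 0b00101001, P3 = 0b00010010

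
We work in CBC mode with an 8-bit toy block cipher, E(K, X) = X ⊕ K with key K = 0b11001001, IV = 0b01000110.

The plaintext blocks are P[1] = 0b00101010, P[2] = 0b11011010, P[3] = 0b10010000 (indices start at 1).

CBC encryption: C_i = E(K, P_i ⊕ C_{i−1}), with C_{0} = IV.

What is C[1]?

C[1] = 0b10100101

C[1]: P[1] ⊕ 0b01000110 = 0b01101100; E(K, 0b01101100) = 0b10100101.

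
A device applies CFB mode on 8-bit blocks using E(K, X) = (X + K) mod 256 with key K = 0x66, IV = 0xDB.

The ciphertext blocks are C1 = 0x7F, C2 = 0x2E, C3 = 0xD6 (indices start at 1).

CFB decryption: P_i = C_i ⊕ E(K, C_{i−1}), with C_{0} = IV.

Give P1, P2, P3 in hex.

P1 = 0x3E, P2 = 0xCB, P3 = 0x42

P1: E(K, 0xDB) = 0x41; 0x7F ⊕ 0x41 = 0x3E.
P2: E(K, 0x7F) = 0xE5; 0x2E ⊕ 0xE5 = 0xCB.
P3: E(K, 0x2E) = 0x94; 0xD6 ⊕ 0x94 = 0x42.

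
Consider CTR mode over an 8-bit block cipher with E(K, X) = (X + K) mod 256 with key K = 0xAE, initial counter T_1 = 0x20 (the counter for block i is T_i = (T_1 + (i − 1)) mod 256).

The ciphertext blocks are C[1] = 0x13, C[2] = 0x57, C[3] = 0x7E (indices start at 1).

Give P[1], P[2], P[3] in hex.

P[1] = 0xDD, P[2] = 0x98, P[3] = 0xAE

CTR decryption: S_i = E(K, T_i) where T_i is the counter for block i; P_i = C_i ⊕ S_i.
P[1]: T = 0x20, S = E(K, T) = 0xCE; 0x13 ⊕ 0xCE = 0xDD.
P[2]: T = 0x21, S = E(K, T) = 0xCF; 0x57 ⊕ 0xCF = 0x98.
P[3]: T = 0x22, S = E(K, T) = 0xD0; 0x7E ⊕ 0xD0 = 0xAE.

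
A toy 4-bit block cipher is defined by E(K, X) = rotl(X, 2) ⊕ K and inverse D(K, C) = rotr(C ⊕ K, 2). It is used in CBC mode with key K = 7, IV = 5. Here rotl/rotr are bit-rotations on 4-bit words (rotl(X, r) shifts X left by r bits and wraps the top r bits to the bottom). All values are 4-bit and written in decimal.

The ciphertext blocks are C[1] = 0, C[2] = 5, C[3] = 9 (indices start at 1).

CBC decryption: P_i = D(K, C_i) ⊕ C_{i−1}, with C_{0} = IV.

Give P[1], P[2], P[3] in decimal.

P[1] = 8, P[2] = 8, P[3] = 14

P[1]: D(K, 0) = 13; 13 ⊕ 5 = 8.
P[2]: D(K, 5) = 8; 8 ⊕ 0 = 8.
P[3]: D(K, 9) = 11; 11 ⊕ 5 = 14.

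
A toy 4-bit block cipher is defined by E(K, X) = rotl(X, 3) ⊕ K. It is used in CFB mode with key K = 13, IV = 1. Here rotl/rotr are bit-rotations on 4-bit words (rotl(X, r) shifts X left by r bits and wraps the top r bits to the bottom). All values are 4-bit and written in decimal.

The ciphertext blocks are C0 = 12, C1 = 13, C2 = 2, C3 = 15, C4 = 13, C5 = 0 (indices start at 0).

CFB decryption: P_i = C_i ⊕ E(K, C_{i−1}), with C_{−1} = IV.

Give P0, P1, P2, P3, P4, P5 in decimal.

P0: E(K, 1) = 5; 12 ⊕ 5 = 9.
P1: E(K, 12) = 11; 13 ⊕ 11 = 6.
P2: E(K, 13) = 3; 2 ⊕ 3 = 1.
P3: E(K, 2) = 12; 15 ⊕ 12 = 3.
P4: E(K, 15) = 2; 13 ⊕ 2 = 15.
P5: E(K, 13) = 3; 0 ⊕ 3 = 3.

P0 = 9, P1 = 6, P2 = 1, P3 = 3, P4 = 15, P5 = 3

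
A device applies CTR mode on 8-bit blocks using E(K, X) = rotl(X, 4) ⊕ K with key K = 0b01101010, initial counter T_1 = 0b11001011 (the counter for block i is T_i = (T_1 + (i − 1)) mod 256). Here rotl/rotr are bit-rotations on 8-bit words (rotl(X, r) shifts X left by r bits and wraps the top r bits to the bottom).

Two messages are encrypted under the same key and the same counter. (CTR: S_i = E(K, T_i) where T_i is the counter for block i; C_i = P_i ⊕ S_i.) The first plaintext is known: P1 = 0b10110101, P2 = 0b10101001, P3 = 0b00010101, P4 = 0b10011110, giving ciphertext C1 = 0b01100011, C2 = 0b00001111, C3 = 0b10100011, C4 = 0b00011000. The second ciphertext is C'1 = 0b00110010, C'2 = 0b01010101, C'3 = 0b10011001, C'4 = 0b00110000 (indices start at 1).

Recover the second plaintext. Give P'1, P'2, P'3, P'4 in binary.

In CTR with a reused counter, both messages share the same keystream S_i, so C_i ⊕ C'_i = P_i ⊕ P'_i and thus P'_i = P_i ⊕ C_i ⊕ C'_i.
P'1: 0b10110101 ⊕ 0b01100011 ⊕ 0b00110010 = 0b11100100.
P'2: 0b10101001 ⊕ 0b00001111 ⊕ 0b01010101 = 0b11110011.
P'3: 0b00010101 ⊕ 0b10100011 ⊕ 0b10011001 = 0b00101111.
P'4: 0b10011110 ⊕ 0b00011000 ⊕ 0b00110000 = 0b10110110.

P'1 = 0b11100100, P'2 = 0b11110011, P'3 = 0b00101111, P'4 = 0b10110110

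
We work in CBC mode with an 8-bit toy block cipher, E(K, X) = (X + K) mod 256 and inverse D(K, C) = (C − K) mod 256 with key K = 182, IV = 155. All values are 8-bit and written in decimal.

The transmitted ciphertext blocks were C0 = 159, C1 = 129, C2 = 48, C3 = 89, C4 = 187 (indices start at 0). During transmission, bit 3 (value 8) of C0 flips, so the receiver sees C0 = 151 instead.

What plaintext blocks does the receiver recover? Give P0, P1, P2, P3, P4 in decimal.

CBC decryption: P_i = D(K, C_i) ⊕ C_{i−1}, with C_{−1} = IV.
Only C0 changed, to 151. In CBC, a change in C_i garbles P_i and flips the same bit in P_{i+1}. Decrypting the received ciphertext:
P0: D(K, 151) = 225; 225 ⊕ 155 = 122.
P1: D(K, 129) = 203; 203 ⊕ 151 = 92.
P2: D(K, 48) = 122; 122 ⊕ 129 = 251.
P3: D(K, 89) = 163; 163 ⊕ 48 = 147.
P4: D(K, 187) = 5; 5 ⊕ 89 = 92.
Blocks that differ from the original plaintext: P0, P1.

P0 = 122, P1 = 92, P2 = 251, P3 = 147, P4 = 92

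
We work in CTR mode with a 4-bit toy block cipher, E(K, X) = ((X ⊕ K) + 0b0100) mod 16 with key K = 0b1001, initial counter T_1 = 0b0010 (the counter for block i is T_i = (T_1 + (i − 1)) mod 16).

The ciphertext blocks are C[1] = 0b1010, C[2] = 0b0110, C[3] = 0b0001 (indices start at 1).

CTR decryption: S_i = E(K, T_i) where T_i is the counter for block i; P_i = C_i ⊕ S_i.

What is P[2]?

P[2]: T = 0b0011, S = E(K, T) = 0b1110; 0b0110 ⊕ 0b1110 = 0b1000.

P[2] = 0b1000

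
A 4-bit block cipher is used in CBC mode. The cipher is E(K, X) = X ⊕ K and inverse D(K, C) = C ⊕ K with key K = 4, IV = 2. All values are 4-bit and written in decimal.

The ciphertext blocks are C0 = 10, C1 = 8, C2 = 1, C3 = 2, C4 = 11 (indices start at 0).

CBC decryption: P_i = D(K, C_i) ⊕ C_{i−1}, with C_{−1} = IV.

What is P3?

P3: D(K, 2) = 6; 6 ⊕ 1 = 7.

P3 = 7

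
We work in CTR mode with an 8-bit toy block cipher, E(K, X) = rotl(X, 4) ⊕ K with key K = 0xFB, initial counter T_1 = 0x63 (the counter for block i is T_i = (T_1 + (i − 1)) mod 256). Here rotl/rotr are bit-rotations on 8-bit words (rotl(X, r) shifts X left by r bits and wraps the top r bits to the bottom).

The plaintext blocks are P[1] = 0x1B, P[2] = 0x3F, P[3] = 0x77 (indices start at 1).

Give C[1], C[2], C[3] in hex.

CTR encryption: S_i = E(K, T_i) where T_i is the counter for block i; C_i = P_i ⊕ S_i.
C[1]: T = 0x63, S = E(K, T) = 0xCD; 0x1B ⊕ 0xCD = 0xD6.
C[2]: T = 0x64, S = E(K, T) = 0xBD; 0x3F ⊕ 0xBD = 0x82.
C[3]: T = 0x65, S = E(K, T) = 0xAD; 0x77 ⊕ 0xAD = 0xDA.

C[1] = 0xD6, C[2] = 0x82, C[3] = 0xDA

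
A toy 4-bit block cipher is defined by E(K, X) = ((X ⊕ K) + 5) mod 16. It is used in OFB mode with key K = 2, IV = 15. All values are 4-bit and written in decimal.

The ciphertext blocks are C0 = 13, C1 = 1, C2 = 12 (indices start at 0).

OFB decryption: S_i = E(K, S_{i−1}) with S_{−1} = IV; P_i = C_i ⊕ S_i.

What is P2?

P0: S = E(K, 15) = 2; 13 ⊕ 2 = 15.
P1: S = E(K, 2) = 5; 1 ⊕ 5 = 4.
P2: S = E(K, 5) = 12; 12 ⊕ 12 = 0.

P2 = 0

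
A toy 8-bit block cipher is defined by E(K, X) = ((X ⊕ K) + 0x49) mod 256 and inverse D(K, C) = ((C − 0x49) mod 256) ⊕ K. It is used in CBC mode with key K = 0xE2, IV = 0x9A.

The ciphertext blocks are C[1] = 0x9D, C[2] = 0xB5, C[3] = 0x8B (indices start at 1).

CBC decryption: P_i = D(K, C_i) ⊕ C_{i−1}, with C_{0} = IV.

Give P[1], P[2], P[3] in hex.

P[1]: D(K, 0x9D) = 0xB6; 0xB6 ⊕ 0x9A = 0x2C.
P[2]: D(K, 0xB5) = 0x8E; 0x8E ⊕ 0x9D = 0x13.
P[3]: D(K, 0x8B) = 0xA0; 0xA0 ⊕ 0xB5 = 0x15.

P[1] = 0x2C, P[2] = 0x13, P[3] = 0x15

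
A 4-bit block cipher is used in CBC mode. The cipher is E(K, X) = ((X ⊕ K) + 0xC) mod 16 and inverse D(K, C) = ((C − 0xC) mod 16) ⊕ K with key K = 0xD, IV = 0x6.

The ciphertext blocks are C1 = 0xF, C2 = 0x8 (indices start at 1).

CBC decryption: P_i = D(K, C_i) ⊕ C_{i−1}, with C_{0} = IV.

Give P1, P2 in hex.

P1 = 0x8, P2 = 0xE

P1: D(K, 0xF) = 0xE; 0xE ⊕ 0x6 = 0x8.
P2: D(K, 0x8) = 0x1; 0x1 ⊕ 0xF = 0xE.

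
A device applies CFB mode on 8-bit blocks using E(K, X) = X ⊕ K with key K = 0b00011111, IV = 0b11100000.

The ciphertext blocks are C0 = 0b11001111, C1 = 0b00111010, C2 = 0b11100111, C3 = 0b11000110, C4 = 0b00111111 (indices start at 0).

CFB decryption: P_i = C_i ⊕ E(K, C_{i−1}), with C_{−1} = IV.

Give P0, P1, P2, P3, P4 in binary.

P0 = 0b00110000, P1 = 0b11101010, P2 = 0b11000010, P3 = 0b00111110, P4 = 0b11100110

P0: E(K, 0b11100000) = 0b11111111; 0b11001111 ⊕ 0b11111111 = 0b00110000.
P1: E(K, 0b11001111) = 0b11010000; 0b00111010 ⊕ 0b11010000 = 0b11101010.
P2: E(K, 0b00111010) = 0b00100101; 0b11100111 ⊕ 0b00100101 = 0b11000010.
P3: E(K, 0b11100111) = 0b11111000; 0b11000110 ⊕ 0b11111000 = 0b00111110.
P4: E(K, 0b11000110) = 0b11011001; 0b00111111 ⊕ 0b11011001 = 0b11100110.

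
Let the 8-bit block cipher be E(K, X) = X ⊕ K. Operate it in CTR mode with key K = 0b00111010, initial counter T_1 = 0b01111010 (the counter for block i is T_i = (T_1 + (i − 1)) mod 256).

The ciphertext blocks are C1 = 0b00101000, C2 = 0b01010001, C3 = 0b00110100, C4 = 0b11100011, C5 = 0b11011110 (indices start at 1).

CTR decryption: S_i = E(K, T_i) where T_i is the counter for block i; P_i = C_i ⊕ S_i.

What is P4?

P4 = 0b10100100

P4: T = 0b01111101, S = E(K, T) = 0b01000111; 0b11100011 ⊕ 0b01000111 = 0b10100100.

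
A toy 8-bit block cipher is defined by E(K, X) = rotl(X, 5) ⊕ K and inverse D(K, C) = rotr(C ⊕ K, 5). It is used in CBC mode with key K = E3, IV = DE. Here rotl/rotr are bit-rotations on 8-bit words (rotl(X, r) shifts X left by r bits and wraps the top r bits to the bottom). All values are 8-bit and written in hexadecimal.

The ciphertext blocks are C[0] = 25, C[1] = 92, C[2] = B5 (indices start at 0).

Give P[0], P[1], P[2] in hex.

CBC decryption: P_i = D(K, C_i) ⊕ C_{i−1}, with C_{−1} = IV.
P[0]: D(K, 25) = 36; 36 ⊕ DE = E8.
P[1]: D(K, 92) = 8B; 8B ⊕ 25 = AE.
P[2]: D(K, B5) = B2; B2 ⊕ 92 = 20.

P[0] = E8, P[1] = AE, P[2] = 20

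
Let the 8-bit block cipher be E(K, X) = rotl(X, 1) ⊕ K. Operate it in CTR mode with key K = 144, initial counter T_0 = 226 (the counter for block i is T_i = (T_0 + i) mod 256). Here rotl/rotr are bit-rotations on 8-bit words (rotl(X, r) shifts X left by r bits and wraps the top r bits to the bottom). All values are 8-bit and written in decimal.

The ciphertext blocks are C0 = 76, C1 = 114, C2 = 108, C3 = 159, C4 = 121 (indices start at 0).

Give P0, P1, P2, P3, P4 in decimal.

CTR decryption: S_i = E(K, T_i) where T_i is the counter for block i; P_i = C_i ⊕ S_i.
P0: T = 226, S = E(K, T) = 85; 76 ⊕ 85 = 25.
P1: T = 227, S = E(K, T) = 87; 114 ⊕ 87 = 37.
P2: T = 228, S = E(K, T) = 89; 108 ⊕ 89 = 53.
P3: T = 229, S = E(K, T) = 91; 159 ⊕ 91 = 196.
P4: T = 230, S = E(K, T) = 93; 121 ⊕ 93 = 36.

P0 = 25, P1 = 37, P2 = 53, P3 = 196, P4 = 36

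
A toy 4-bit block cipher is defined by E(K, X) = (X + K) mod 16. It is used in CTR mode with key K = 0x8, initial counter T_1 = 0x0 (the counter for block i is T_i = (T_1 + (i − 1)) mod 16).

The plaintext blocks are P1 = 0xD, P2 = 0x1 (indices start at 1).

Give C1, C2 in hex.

CTR encryption: S_i = E(K, T_i) where T_i is the counter for block i; C_i = P_i ⊕ S_i.
C1: T = 0x0, S = E(K, T) = 0x8; 0xD ⊕ 0x8 = 0x5.
C2: T = 0x1, S = E(K, T) = 0x9; 0x1 ⊕ 0x9 = 0x8.

C1 = 0x5, C2 = 0x8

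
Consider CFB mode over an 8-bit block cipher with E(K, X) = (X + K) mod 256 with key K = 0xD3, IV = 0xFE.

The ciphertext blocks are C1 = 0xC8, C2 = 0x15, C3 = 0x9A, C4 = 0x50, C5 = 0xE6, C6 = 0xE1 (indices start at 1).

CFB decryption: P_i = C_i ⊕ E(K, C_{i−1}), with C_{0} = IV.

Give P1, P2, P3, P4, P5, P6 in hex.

P1: E(K, 0xFE) = 0xD1; 0xC8 ⊕ 0xD1 = 0x19.
P2: E(K, 0xC8) = 0x9B; 0x15 ⊕ 0x9B = 0x8E.
P3: E(K, 0x15) = 0xE8; 0x9A ⊕ 0xE8 = 0x72.
P4: E(K, 0x9A) = 0x6D; 0x50 ⊕ 0x6D = 0x3D.
P5: E(K, 0x50) = 0x23; 0xE6 ⊕ 0x23 = 0xC5.
P6: E(K, 0xE6) = 0xB9; 0xE1 ⊕ 0xB9 = 0x58.

P1 = 0x19, P2 = 0x8E, P3 = 0x72, P4 = 0x3D, P5 = 0xC5, P6 = 0x58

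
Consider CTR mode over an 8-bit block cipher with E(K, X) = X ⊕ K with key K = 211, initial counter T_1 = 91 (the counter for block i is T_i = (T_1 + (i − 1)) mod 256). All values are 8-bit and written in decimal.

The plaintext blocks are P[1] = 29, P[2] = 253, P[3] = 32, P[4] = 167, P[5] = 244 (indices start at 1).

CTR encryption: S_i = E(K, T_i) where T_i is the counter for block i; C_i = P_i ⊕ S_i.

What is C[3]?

C[3] = 174

C[1]: T = 91, S = E(K, T) = 136; 29 ⊕ 136 = 149.
C[2]: T = 92, S = E(K, T) = 143; 253 ⊕ 143 = 114.
C[3]: T = 93, S = E(K, T) = 142; 32 ⊕ 142 = 174.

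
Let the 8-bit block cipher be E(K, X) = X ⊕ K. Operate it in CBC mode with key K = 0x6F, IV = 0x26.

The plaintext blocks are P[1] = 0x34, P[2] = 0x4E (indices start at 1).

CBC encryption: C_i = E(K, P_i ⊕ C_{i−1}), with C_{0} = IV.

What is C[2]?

C[2] = 0x5C

C[1]: P[1] ⊕ 0x26 = 0x12; E(K, 0x12) = 0x7D.
C[2]: P[2] ⊕ 0x7D = 0x33; E(K, 0x33) = 0x5C.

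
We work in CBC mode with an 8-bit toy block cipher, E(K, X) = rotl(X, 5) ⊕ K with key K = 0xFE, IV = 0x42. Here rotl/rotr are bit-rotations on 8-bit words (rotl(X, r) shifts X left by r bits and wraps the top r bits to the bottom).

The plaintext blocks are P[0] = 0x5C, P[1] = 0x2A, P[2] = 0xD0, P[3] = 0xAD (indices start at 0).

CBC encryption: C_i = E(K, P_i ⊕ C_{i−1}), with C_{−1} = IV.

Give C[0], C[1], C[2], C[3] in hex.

C[0]: P[0] ⊕ 0x42 = 0x1E; E(K, 0x1E) = 0x3D.
C[1]: P[1] ⊕ 0x3D = 0x17; E(K, 0x17) = 0x1C.
C[2]: P[2] ⊕ 0x1C = 0xCC; E(K, 0xCC) = 0x67.
C[3]: P[3] ⊕ 0x67 = 0xCA; E(K, 0xCA) = 0xA7.

C[0] = 0x3D, C[1] = 0x1C, C[2] = 0x67, C[3] = 0xA7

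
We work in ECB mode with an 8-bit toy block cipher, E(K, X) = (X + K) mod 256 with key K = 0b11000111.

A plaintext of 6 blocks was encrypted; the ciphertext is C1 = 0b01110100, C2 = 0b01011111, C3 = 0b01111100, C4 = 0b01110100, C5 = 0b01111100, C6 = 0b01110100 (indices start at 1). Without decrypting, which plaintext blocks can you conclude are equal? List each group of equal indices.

P1 = P4 = P6; P3 = P5

ECB encrypts each block independently with the same key, so equal ciphertext blocks imply equal plaintext blocks.
C1 = C4 = C6 = 0b01110100, so P1 = P4 = P6.
C3 = C5 = 0b01111100, so P3 = P5.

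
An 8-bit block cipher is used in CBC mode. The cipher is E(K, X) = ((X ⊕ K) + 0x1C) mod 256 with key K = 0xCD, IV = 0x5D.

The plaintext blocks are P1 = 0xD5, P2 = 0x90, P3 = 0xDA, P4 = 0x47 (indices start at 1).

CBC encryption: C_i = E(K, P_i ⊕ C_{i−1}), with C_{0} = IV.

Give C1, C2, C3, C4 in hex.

C1 = 0x61, C2 = 0x58, C3 = 0x6B, C4 = 0xFD

C1: P1 ⊕ 0x5D = 0x88; E(K, 0x88) = 0x61.
C2: P2 ⊕ 0x61 = 0xF1; E(K, 0xF1) = 0x58.
C3: P3 ⊕ 0x58 = 0x82; E(K, 0x82) = 0x6B.
C4: P4 ⊕ 0x6B = 0x2C; E(K, 0x2C) = 0xFD.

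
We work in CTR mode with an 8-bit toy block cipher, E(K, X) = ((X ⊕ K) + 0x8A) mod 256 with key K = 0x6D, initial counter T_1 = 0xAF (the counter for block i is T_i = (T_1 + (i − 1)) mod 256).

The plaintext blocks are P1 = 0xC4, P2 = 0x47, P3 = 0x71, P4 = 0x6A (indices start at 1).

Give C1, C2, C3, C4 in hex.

C1 = 0x88, C2 = 0x20, C3 = 0x17, C4 = 0x03

CTR encryption: S_i = E(K, T_i) where T_i is the counter for block i; C_i = P_i ⊕ S_i.
C1: T = 0xAF, S = E(K, T) = 0x4C; 0xC4 ⊕ 0x4C = 0x88.
C2: T = 0xB0, S = E(K, T) = 0x67; 0x47 ⊕ 0x67 = 0x20.
C3: T = 0xB1, S = E(K, T) = 0x66; 0x71 ⊕ 0x66 = 0x17.
C4: T = 0xB2, S = E(K, T) = 0x69; 0x6A ⊕ 0x69 = 0x03.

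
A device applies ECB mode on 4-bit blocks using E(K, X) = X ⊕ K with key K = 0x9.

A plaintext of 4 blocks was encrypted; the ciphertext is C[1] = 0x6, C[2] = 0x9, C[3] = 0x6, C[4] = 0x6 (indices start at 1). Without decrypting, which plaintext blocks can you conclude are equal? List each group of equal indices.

P[1] = P[3] = P[4]

ECB encrypts each block independently with the same key, so equal ciphertext blocks imply equal plaintext blocks.
C[1] = C[3] = C[4] = 0x6, so P[1] = P[3] = P[4].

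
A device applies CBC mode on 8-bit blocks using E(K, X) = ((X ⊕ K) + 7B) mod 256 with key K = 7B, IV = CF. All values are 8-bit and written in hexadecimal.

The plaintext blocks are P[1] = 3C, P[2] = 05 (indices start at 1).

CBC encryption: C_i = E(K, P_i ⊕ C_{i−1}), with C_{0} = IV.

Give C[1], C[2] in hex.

C[1]: P[1] ⊕ CF = F3; E(K, F3) = 03.
C[2]: P[2] ⊕ 03 = 06; E(K, 06) = F8.

C[1] = 03, C[2] = F8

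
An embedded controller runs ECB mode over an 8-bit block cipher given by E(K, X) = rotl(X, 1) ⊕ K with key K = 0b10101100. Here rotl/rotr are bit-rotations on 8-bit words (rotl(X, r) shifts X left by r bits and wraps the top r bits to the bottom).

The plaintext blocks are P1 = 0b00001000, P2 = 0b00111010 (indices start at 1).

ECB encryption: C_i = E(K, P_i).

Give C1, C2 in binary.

C1: E(K, 0b00001000) = 0b10111100.
C2: E(K, 0b00111010) = 0b11011000.

C1 = 0b10111100, C2 = 0b11011000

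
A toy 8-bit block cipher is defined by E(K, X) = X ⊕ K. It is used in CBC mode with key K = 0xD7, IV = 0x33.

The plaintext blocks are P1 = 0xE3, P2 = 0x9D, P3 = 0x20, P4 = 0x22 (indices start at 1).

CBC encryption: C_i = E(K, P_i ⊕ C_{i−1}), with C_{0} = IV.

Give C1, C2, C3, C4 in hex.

C1 = 0x07, C2 = 0x4D, C3 = 0xBA, C4 = 0x4F

C1: P1 ⊕ 0x33 = 0xD0; E(K, 0xD0) = 0x07.
C2: P2 ⊕ 0x07 = 0x9A; E(K, 0x9A) = 0x4D.
C3: P3 ⊕ 0x4D = 0x6D; E(K, 0x6D) = 0xBA.
C4: P4 ⊕ 0xBA = 0x98; E(K, 0x98) = 0x4F.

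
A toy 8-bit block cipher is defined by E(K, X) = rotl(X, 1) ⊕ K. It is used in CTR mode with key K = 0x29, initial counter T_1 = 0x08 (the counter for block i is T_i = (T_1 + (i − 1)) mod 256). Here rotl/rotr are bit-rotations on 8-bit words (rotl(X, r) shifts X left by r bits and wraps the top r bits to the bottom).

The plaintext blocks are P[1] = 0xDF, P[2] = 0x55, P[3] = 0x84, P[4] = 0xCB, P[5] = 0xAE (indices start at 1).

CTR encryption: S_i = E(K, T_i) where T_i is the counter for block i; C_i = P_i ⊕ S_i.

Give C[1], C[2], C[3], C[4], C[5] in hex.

C[1] = 0xE6, C[2] = 0x6E, C[3] = 0xB9, C[4] = 0xF4, C[5] = 0x9F

C[1]: T = 0x08, S = E(K, T) = 0x39; 0xDF ⊕ 0x39 = 0xE6.
C[2]: T = 0x09, S = E(K, T) = 0x3B; 0x55 ⊕ 0x3B = 0x6E.
C[3]: T = 0x0A, S = E(K, T) = 0x3D; 0x84 ⊕ 0x3D = 0xB9.
C[4]: T = 0x0B, S = E(K, T) = 0x3F; 0xCB ⊕ 0x3F = 0xF4.
C[5]: T = 0x0C, S = E(K, T) = 0x31; 0xAE ⊕ 0x31 = 0x9F.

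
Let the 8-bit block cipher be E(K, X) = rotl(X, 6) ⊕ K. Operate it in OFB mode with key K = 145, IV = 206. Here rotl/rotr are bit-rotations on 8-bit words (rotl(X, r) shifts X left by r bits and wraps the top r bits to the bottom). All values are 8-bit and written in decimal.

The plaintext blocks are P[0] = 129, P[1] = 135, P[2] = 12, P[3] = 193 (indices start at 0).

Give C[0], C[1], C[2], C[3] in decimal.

OFB encryption: S_i = E(K, S_{i−1}) with S_{−1} = IV; C_i = P_i ⊕ S_i.
C[0]: S = E(K, 206) = 34; 129 ⊕ 34 = 163.
C[1]: S = E(K, 34) = 25; 135 ⊕ 25 = 158.
C[2]: S = E(K, 25) = 215; 12 ⊕ 215 = 219.
C[3]: S = E(K, 215) = 100; 193 ⊕ 100 = 165.

C[0] = 163, C[1] = 158, C[2] = 219, C[3] = 165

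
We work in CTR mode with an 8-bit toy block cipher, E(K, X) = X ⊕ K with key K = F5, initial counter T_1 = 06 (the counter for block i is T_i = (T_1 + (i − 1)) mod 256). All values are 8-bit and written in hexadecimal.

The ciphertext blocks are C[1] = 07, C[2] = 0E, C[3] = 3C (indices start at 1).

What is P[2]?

CTR decryption: S_i = E(K, T_i) where T_i is the counter for block i; P_i = C_i ⊕ S_i.
P[2]: T = 07, S = E(K, T) = F2; 0E ⊕ F2 = FC.

P[2] = FC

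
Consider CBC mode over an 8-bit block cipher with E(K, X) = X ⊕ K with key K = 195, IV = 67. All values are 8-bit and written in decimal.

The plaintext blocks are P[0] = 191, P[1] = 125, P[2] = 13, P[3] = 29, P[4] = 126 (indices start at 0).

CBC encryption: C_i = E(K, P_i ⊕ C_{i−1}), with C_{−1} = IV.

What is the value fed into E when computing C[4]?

239

C[0]: P[0] ⊕ 67 = 252; E(K, 252) = 63.
C[1]: P[1] ⊕ 63 = 66; E(K, 66) = 129.
C[2]: P[2] ⊕ 129 = 140; E(K, 140) = 79.
C[3]: P[3] ⊕ 79 = 82; E(K, 82) = 145.
C[4]: P[4] ⊕ 145 = 239; E(K, 239) = 44.
So the input to E for block [4] is 239.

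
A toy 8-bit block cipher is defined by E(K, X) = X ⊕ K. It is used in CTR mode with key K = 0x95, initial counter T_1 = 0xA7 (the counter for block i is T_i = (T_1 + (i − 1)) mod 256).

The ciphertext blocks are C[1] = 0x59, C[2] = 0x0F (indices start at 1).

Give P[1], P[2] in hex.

CTR decryption: S_i = E(K, T_i) where T_i is the counter for block i; P_i = C_i ⊕ S_i.
P[1]: T = 0xA7, S = E(K, T) = 0x32; 0x59 ⊕ 0x32 = 0x6B.
P[2]: T = 0xA8, S = E(K, T) = 0x3D; 0x0F ⊕ 0x3D = 0x32.

P[1] = 0x6B, P[2] = 0x32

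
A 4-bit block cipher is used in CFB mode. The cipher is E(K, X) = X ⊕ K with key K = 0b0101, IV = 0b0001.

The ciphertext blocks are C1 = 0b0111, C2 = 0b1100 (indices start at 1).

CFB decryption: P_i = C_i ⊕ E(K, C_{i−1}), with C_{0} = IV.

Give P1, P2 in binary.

P1 = 0b0011, P2 = 0b1110

P1: E(K, 0b0001) = 0b0100; 0b0111 ⊕ 0b0100 = 0b0011.
P2: E(K, 0b0111) = 0b0010; 0b1100 ⊕ 0b0010 = 0b1110.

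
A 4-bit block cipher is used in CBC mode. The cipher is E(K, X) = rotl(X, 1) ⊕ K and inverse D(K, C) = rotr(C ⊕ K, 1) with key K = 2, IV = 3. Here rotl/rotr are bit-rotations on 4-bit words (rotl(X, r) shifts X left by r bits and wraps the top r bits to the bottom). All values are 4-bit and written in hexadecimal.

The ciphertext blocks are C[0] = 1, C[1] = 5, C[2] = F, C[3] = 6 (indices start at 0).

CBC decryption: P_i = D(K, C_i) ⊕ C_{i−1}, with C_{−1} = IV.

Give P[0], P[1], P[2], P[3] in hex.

P[0] = A, P[1] = A, P[2] = B, P[3] = D

P[0]: D(K, 1) = 9; 9 ⊕ 3 = A.
P[1]: D(K, 5) = B; B ⊕ 1 = A.
P[2]: D(K, F) = E; E ⊕ 5 = B.
P[3]: D(K, 6) = 2; 2 ⊕ F = D.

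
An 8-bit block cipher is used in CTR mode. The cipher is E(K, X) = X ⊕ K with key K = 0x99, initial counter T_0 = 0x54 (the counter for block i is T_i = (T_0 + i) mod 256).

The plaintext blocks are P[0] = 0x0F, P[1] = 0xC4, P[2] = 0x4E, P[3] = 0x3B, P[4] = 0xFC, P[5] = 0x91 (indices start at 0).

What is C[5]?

C[5] = 0x51

CTR encryption: S_i = E(K, T_i) where T_i is the counter for block i; C_i = P_i ⊕ S_i.
C[0]: T = 0x54, S = E(K, T) = 0xCD; 0x0F ⊕ 0xCD = 0xC2.
C[1]: T = 0x55, S = E(K, T) = 0xCC; 0xC4 ⊕ 0xCC = 0x08.
C[2]: T = 0x56, S = E(K, T) = 0xCF; 0x4E ⊕ 0xCF = 0x81.
C[3]: T = 0x57, S = E(K, T) = 0xCE; 0x3B ⊕ 0xCE = 0xF5.
C[4]: T = 0x58, S = E(K, T) = 0xC1; 0xFC ⊕ 0xC1 = 0x3D.
C[5]: T = 0x59, S = E(K, T) = 0xC0; 0x91 ⊕ 0xC0 = 0x51.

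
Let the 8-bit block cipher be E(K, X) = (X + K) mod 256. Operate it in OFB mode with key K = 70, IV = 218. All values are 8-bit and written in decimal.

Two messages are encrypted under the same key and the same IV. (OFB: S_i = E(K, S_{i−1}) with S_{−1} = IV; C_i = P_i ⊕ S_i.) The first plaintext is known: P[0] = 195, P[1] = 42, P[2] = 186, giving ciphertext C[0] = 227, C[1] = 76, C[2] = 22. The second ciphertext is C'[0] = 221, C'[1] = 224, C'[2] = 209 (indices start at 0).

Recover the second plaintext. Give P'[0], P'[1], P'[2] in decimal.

In OFB with a reused IV, both messages share the same keystream S_i, so C_i ⊕ C'_i = P_i ⊕ P'_i and thus P'_i = P_i ⊕ C_i ⊕ C'_i.
P'[0]: 195 ⊕ 227 ⊕ 221 = 253.
P'[1]: 42 ⊕ 76 ⊕ 224 = 134.
P'[2]: 186 ⊕ 22 ⊕ 209 = 125.

P'[0] = 253, P'[1] = 134, P'[2] = 125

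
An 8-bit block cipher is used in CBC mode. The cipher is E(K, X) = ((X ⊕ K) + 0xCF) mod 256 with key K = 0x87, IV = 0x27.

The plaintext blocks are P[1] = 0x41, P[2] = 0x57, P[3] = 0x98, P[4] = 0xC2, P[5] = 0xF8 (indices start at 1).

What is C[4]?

CBC encryption: C_i = E(K, P_i ⊕ C_{i−1}), with C_{0} = IV.
C[1]: P[1] ⊕ 0x27 = 0x66; E(K, 0x66) = 0xB0.
C[2]: P[2] ⊕ 0xB0 = 0xE7; E(K, 0xE7) = 0x2F.
C[3]: P[3] ⊕ 0x2F = 0xB7; E(K, 0xB7) = 0xFF.
C[4]: P[4] ⊕ 0xFF = 0x3D; E(K, 0x3D) = 0x89.

C[4] = 0x89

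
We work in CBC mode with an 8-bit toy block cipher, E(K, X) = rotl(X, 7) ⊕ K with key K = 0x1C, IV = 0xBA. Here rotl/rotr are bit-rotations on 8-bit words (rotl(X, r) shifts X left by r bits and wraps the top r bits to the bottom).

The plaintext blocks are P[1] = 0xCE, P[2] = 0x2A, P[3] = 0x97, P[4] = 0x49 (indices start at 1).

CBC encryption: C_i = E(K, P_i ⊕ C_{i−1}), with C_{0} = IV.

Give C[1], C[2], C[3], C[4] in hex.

C[1]: P[1] ⊕ 0xBA = 0x74; E(K, 0x74) = 0x26.
C[2]: P[2] ⊕ 0x26 = 0x0C; E(K, 0x0C) = 0x1A.
C[3]: P[3] ⊕ 0x1A = 0x8D; E(K, 0x8D) = 0xDA.
C[4]: P[4] ⊕ 0xDA = 0x93; E(K, 0x93) = 0xD5.

C[1] = 0x26, C[2] = 0x1A, C[3] = 0xDA, C[4] = 0xD5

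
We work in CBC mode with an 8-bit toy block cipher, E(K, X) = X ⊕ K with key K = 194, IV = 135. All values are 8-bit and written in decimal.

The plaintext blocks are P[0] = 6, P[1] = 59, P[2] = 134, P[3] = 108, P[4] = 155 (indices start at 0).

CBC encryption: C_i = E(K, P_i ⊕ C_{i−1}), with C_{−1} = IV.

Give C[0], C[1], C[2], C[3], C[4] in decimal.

C[0]: P[0] ⊕ 135 = 129; E(K, 129) = 67.
C[1]: P[1] ⊕ 67 = 120; E(K, 120) = 186.
C[2]: P[2] ⊕ 186 = 60; E(K, 60) = 254.
C[3]: P[3] ⊕ 254 = 146; E(K, 146) = 80.
C[4]: P[4] ⊕ 80 = 203; E(K, 203) = 9.

C[0] = 67, C[1] = 186, C[2] = 254, C[3] = 80, C[4] = 9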